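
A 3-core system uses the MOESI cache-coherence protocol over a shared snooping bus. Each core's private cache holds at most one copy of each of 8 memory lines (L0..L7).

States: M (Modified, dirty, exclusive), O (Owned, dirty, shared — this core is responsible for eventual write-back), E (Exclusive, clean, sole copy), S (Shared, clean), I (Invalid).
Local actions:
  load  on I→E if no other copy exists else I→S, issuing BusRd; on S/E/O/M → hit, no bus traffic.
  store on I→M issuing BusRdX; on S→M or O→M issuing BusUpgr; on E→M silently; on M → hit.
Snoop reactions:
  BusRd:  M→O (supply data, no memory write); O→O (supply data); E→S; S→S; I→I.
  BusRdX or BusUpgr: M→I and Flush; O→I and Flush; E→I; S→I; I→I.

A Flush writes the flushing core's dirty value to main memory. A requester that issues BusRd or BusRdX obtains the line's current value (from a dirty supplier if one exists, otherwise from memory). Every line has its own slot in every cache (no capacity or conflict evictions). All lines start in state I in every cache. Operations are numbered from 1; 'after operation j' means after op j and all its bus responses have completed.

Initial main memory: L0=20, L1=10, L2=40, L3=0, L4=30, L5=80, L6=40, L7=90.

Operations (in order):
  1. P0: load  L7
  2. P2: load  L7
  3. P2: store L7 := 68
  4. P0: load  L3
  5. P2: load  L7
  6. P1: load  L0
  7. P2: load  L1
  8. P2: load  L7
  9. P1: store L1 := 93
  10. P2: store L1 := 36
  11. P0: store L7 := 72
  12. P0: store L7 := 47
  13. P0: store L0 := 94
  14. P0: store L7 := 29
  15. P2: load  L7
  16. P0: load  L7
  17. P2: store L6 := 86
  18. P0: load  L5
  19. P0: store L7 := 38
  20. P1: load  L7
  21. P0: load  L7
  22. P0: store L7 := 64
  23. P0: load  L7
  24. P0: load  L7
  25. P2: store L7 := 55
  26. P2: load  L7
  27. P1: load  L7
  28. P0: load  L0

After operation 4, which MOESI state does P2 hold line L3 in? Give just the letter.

state = I

1. P0: load  L7  bus=[BusRd]  L7: P0=E P1=I P2=I  mem[L7]=90
2. P2: load  L7  bus=[BusRd]  L7: P0=S P1=I P2=S  mem[L7]=90
3. P2: store L7 := 68  bus=[BusUpgr]  L7: P0=I P1=I P2=M  mem[L7]=90
4. P0: load  L3  bus=[BusRd]  L3: P0=E P1=I P2=I  mem[L3]=0
5. P2: load  L7  bus=[-]  L7: P0=I P1=I P2=M  mem[L7]=90
6. P1: load  L0  bus=[BusRd]  L0: P0=I P1=E P2=I  mem[L0]=20
7. P2: load  L1  bus=[BusRd]  L1: P0=I P1=I P2=E  mem[L1]=10
8. P2: load  L7  bus=[-]  L7: P0=I P1=I P2=M  mem[L7]=90
9. P1: store L1 := 93  bus=[BusRdX]  L1: P0=I P1=M P2=I  mem[L1]=10
10. P2: store L1 := 36  bus=[BusRdX,Flush]  L1: P0=I P1=I P2=M  mem[L1]=93
11. P0: store L7 := 72  bus=[BusRdX,Flush]  L7: P0=M P1=I P2=I  mem[L7]=68
12. P0: store L7 := 47  bus=[-]  L7: P0=M P1=I P2=I  mem[L7]=68
13. P0: store L0 := 94  bus=[BusRdX]  L0: P0=M P1=I P2=I  mem[L0]=20
14. P0: store L7 := 29  bus=[-]  L7: P0=M P1=I P2=I  mem[L7]=68
15. P2: load  L7  bus=[BusRd]  L7: P0=O P1=I P2=S  mem[L7]=68
16. P0: load  L7  bus=[-]  L7: P0=O P1=I P2=S  mem[L7]=68
17. P2: store L6 := 86  bus=[BusRdX]  L6: P0=I P1=I P2=M  mem[L6]=40
18. P0: load  L5  bus=[BusRd]  L5: P0=E P1=I P2=I  mem[L5]=80
19. P0: store L7 := 38  bus=[BusUpgr]  L7: P0=M P1=I P2=I  mem[L7]=68
20. P1: load  L7  bus=[BusRd]  L7: P0=O P1=S P2=I  mem[L7]=68
21. P0: load  L7  bus=[-]  L7: P0=O P1=S P2=I  mem[L7]=68
22. P0: store L7 := 64  bus=[BusUpgr]  L7: P0=M P1=I P2=I  mem[L7]=68
23. P0: load  L7  bus=[-]  L7: P0=M P1=I P2=I  mem[L7]=68
24. P0: load  L7  bus=[-]  L7: P0=M P1=I P2=I  mem[L7]=68
25. P2: store L7 := 55  bus=[BusRdX,Flush]  L7: P0=I P1=I P2=M  mem[L7]=64
26. P2: load  L7  bus=[-]  L7: P0=I P1=I P2=M  mem[L7]=64
27. P1: load  L7  bus=[BusRd]  L7: P0=I P1=S P2=O  mem[L7]=64
28. P0: load  L0  bus=[-]  L0: P0=M P1=I P2=I  mem[L0]=20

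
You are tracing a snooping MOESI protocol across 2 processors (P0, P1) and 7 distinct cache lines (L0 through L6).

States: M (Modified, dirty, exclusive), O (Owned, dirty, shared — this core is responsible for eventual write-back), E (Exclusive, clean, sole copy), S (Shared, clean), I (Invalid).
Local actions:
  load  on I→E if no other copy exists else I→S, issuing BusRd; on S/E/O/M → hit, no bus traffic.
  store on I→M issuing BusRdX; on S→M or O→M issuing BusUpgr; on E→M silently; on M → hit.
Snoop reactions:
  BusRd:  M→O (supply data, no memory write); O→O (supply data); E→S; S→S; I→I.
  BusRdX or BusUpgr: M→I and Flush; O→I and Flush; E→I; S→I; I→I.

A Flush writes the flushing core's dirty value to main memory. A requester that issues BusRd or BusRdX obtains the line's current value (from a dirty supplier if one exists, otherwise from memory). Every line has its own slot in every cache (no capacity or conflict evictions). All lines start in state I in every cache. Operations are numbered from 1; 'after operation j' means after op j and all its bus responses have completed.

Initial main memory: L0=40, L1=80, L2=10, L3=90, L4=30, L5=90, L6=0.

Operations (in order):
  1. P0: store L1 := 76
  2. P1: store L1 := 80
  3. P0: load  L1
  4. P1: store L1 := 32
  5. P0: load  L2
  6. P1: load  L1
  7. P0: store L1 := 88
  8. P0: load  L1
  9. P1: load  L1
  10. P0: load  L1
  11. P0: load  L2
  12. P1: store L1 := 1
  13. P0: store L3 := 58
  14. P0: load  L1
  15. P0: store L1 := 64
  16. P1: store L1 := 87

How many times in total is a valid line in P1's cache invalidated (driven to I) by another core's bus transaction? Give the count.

invalidations = 2

  op1 P0: store L1 := 76 → M/I on L1; bus BusRdX; mem=80
  op2 P1: store L1 := 80 → I/M on L1; bus BusRdX Flush; mem=76
  op3 P0: load  L1 → S/O on L1; bus BusRd; mem=76
  op4 P1: store L1 := 32 → I/M on L1; bus BusUpgr; mem=76
  op5 P0: load  L2 → E/I on L2; bus BusRd; mem=10
  op6 P1: load  L1 → I/M on L1; bus (none); mem=76
  op7 P0: store L1 := 88 → M/I on L1; bus BusRdX Flush; mem=32
  op8 P0: load  L1 → M/I on L1; bus (none); mem=32
  op9 P1: load  L1 → O/S on L1; bus BusRd; mem=32
  op10 P0: load  L1 → O/S on L1; bus (none); mem=32
  op11 P0: load  L2 → E/I on L2; bus (none); mem=10
  op12 P1: store L1 := 1 → I/M on L1; bus BusUpgr Flush; mem=88
  op13 P0: store L3 := 58 → M/I on L3; bus BusRdX; mem=90
  op14 P0: load  L1 → S/O on L1; bus BusRd; mem=88
  op15 P0: store L1 := 64 → M/I on L1; bus BusUpgr Flush; mem=1
  op16 P1: store L1 := 87 → I/M on L1; bus BusRdX Flush; mem=64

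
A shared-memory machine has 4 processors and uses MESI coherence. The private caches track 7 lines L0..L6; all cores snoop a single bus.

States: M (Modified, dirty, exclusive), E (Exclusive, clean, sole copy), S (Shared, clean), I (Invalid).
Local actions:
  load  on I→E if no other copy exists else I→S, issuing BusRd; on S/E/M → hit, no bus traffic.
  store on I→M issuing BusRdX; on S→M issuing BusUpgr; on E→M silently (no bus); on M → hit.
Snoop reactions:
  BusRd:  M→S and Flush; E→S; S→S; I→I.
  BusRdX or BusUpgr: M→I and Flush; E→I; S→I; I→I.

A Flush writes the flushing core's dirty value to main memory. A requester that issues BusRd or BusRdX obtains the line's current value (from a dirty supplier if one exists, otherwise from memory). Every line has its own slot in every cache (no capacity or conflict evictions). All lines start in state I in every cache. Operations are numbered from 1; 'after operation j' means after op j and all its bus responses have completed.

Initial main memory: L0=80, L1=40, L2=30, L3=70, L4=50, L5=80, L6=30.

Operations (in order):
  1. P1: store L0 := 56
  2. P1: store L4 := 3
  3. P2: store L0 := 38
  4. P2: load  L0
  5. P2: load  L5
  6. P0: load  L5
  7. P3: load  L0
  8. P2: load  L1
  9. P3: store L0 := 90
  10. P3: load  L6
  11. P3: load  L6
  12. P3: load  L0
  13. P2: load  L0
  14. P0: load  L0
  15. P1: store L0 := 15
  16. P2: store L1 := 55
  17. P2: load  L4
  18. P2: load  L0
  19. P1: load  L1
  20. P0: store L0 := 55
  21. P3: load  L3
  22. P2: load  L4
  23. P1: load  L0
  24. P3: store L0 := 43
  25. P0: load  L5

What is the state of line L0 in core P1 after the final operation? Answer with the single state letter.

[1] P1: store L0 := 56 | P0:I, P1:M(56), P2:I, P3:I | bus: BusRdX
[2] P1: store L4 := 3 | P0:I, P1:M(3), P2:I, P3:I | bus: BusRdX
[3] P2: store L0 := 38 | P0:I, P1:I, P2:M(38), P3:I | bus: BusRdX,Flush
[4] P2: load  L0 | P0:I, P1:I, P2:M(38), P3:I | bus: none
[5] P2: load  L5 | P0:I, P1:I, P2:E(80), P3:I | bus: BusRd
[6] P0: load  L5 | P0:S(80), P1:I, P2:S(80), P3:I | bus: BusRd
[7] P3: load  L0 | P0:I, P1:I, P2:S(38), P3:S(38) | bus: BusRd,Flush
[8] P2: load  L1 | P0:I, P1:I, P2:E(40), P3:I | bus: BusRd
[9] P3: store L0 := 90 | P0:I, P1:I, P2:I, P3:M(90) | bus: BusUpgr
[10] P3: load  L6 | P0:I, P1:I, P2:I, P3:E(30) | bus: BusRd
[11] P3: load  L6 | P0:I, P1:I, P2:I, P3:E(30) | bus: none
[12] P3: load  L0 | P0:I, P1:I, P2:I, P3:M(90) | bus: none
[13] P2: load  L0 | P0:I, P1:I, P2:S(90), P3:S(90) | bus: BusRd,Flush
[14] P0: load  L0 | P0:S(90), P1:I, P2:S(90), P3:S(90) | bus: BusRd
[15] P1: store L0 := 15 | P0:I, P1:M(15), P2:I, P3:I | bus: BusRdX
[16] P2: store L1 := 55 | P0:I, P1:I, P2:M(55), P3:I | bus: none
[17] P2: load  L4 | P0:I, P1:S(3), P2:S(3), P3:I | bus: BusRd,Flush
[18] P2: load  L0 | P0:I, P1:S(15), P2:S(15), P3:I | bus: BusRd,Flush
[19] P1: load  L1 | P0:I, P1:S(55), P2:S(55), P3:I | bus: BusRd,Flush
[20] P0: store L0 := 55 | P0:M(55), P1:I, P2:I, P3:I | bus: BusRdX
[21] P3: load  L3 | P0:I, P1:I, P2:I, P3:E(70) | bus: BusRd
[22] P2: load  L4 | P0:I, P1:S(3), P2:S(3), P3:I | bus: none
[23] P1: load  L0 | P0:S(55), P1:S(55), P2:I, P3:I | bus: BusRd,Flush
[24] P3: store L0 := 43 | P0:I, P1:I, P2:I, P3:M(43) | bus: BusRdX
[25] P0: load  L5 | P0:S(80), P1:I, P2:S(80), P3:I | bus: none

state = I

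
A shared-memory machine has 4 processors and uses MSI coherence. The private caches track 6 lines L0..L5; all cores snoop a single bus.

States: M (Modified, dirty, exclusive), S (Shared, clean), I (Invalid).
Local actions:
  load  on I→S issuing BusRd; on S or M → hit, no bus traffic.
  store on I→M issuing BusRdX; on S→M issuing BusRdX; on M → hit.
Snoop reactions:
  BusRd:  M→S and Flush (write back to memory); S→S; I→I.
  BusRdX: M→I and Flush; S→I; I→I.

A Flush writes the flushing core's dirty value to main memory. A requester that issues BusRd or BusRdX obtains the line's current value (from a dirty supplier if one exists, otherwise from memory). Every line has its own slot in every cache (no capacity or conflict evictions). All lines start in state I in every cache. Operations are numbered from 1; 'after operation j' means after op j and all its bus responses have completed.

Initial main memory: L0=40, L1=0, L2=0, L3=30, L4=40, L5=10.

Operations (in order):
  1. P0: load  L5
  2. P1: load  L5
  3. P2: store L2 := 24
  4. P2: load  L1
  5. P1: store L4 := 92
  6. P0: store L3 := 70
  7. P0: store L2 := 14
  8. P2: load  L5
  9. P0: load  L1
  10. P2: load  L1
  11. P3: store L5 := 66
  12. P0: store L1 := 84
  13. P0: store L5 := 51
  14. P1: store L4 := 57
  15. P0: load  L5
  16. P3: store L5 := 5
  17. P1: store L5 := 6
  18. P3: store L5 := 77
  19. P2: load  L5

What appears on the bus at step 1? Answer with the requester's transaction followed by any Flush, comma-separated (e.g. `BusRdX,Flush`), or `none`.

bus = BusRd

step 1: P0: load  L5  ⟶  SIII  (L5)  txn=BusRd  M[L5]=10
step 2: P1: load  L5  ⟶  SSII  (L5)  txn=BusRd  M[L5]=10
step 3: P2: store L2 := 24  ⟶  IIMI  (L2)  txn=BusRdX  M[L2]=0
step 4: P2: load  L1  ⟶  IISI  (L1)  txn=BusRd  M[L1]=0
step 5: P1: store L4 := 92  ⟶  IMII  (L4)  txn=BusRdX  M[L4]=40
step 6: P0: store L3 := 70  ⟶  MIII  (L3)  txn=BusRdX  M[L3]=30
step 7: P0: store L2 := 14  ⟶  MIII  (L2)  txn=BusRdX+Flush  M[L2]=24
step 8: P2: load  L5  ⟶  SSSI  (L5)  txn=BusRd  M[L5]=10
step 9: P0: load  L1  ⟶  SISI  (L1)  txn=BusRd  M[L1]=0
step 10: P2: load  L1  ⟶  SISI  (L1)  txn=∅  M[L1]=0
step 11: P3: store L5 := 66  ⟶  IIIM  (L5)  txn=BusRdX  M[L5]=10
step 12: P0: store L1 := 84  ⟶  MIII  (L1)  txn=BusRdX  M[L1]=0
step 13: P0: store L5 := 51  ⟶  MIII  (L5)  txn=BusRdX+Flush  M[L5]=66
step 14: P1: store L4 := 57  ⟶  IMII  (L4)  txn=∅  M[L4]=40
step 15: P0: load  L5  ⟶  MIII  (L5)  txn=∅  M[L5]=66
step 16: P3: store L5 := 5  ⟶  IIIM  (L5)  txn=BusRdX+Flush  M[L5]=51
step 17: P1: store L5 := 6  ⟶  IMII  (L5)  txn=BusRdX+Flush  M[L5]=5
step 18: P3: store L5 := 77  ⟶  IIIM  (L5)  txn=BusRdX+Flush  M[L5]=6
step 19: P2: load  L5  ⟶  IISS  (L5)  txn=BusRd+Flush  M[L5]=77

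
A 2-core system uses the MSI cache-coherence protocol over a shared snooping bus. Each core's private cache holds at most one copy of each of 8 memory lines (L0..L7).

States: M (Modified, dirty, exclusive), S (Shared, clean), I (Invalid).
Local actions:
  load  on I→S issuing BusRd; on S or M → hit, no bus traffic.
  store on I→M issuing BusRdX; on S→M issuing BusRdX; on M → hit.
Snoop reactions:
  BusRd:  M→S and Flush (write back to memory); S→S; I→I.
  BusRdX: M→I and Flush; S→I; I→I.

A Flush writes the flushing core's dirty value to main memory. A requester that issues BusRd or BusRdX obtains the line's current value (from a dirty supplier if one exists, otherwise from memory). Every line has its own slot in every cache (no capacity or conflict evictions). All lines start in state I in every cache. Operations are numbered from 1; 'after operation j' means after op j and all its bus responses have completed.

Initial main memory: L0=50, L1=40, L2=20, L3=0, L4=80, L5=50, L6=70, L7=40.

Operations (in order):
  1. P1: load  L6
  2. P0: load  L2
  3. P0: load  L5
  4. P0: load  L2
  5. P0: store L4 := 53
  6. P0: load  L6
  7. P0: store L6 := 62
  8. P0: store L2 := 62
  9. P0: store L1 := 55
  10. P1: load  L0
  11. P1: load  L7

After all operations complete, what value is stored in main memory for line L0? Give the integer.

  op1 P1: load  L6 → I/S on L6; bus BusRd; mem=70
  op2 P0: load  L2 → S/I on L2; bus BusRd; mem=20
  op3 P0: load  L5 → S/I on L5; bus BusRd; mem=50
  op4 P0: load  L2 → S/I on L2; bus (none); mem=20
  op5 P0: store L4 := 53 → M/I on L4; bus BusRdX; mem=80
  op6 P0: load  L6 → S/S on L6; bus BusRd; mem=70
  op7 P0: store L6 := 62 → M/I on L6; bus BusRdX; mem=70
  op8 P0: store L2 := 62 → M/I on L2; bus BusRdX; mem=20
  op9 P0: store L1 := 55 → M/I on L1; bus BusRdX; mem=40
  op10 P1: load  L0 → I/S on L0; bus BusRd; mem=50
  op11 P1: load  L7 → I/S on L7; bus BusRd; mem=40

memory[L0] = 50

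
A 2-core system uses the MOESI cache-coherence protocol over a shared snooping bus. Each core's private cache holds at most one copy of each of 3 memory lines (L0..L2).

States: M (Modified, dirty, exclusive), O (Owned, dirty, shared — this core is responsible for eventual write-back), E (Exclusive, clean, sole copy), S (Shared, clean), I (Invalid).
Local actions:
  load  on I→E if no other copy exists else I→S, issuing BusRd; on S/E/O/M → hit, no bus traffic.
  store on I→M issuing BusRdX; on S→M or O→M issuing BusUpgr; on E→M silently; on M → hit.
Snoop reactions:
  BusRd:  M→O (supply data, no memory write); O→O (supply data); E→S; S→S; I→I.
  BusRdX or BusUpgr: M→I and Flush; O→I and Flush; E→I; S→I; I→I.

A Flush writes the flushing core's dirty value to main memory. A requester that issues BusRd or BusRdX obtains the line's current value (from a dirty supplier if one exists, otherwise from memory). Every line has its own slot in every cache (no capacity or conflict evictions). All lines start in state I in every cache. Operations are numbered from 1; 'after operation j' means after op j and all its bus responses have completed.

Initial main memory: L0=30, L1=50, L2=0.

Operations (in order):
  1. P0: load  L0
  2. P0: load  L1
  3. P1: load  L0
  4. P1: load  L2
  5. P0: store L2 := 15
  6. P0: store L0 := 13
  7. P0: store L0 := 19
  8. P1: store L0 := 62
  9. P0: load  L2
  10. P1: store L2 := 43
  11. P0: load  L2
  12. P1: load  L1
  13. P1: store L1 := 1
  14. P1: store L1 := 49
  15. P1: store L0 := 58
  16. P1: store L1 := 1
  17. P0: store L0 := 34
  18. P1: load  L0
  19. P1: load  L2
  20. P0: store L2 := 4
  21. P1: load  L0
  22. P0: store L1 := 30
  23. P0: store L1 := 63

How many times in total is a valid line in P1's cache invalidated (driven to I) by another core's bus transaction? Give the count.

invalidations = 5

[1] P0: load  L0 | P0:E(30), P1:I | bus: BusRd
[2] P0: load  L1 | P0:E(50), P1:I | bus: BusRd
[3] P1: load  L0 | P0:S(30), P1:S(30) | bus: BusRd
[4] P1: load  L2 | P0:I, P1:E(0) | bus: BusRd
[5] P0: store L2 := 15 | P0:M(15), P1:I | bus: BusRdX
[6] P0: store L0 := 13 | P0:M(13), P1:I | bus: BusUpgr
[7] P0: store L0 := 19 | P0:M(19), P1:I | bus: none
[8] P1: store L0 := 62 | P0:I, P1:M(62) | bus: BusRdX,Flush
[9] P0: load  L2 | P0:M(15), P1:I | bus: none
[10] P1: store L2 := 43 | P0:I, P1:M(43) | bus: BusRdX,Flush
[11] P0: load  L2 | P0:S(43), P1:O(43) | bus: BusRd
[12] P1: load  L1 | P0:S(50), P1:S(50) | bus: BusRd
[13] P1: store L1 := 1 | P0:I, P1:M(1) | bus: BusUpgr
[14] P1: store L1 := 49 | P0:I, P1:M(49) | bus: none
[15] P1: store L0 := 58 | P0:I, P1:M(58) | bus: none
[16] P1: store L1 := 1 | P0:I, P1:M(1) | bus: none
[17] P0: store L0 := 34 | P0:M(34), P1:I | bus: BusRdX,Flush
[18] P1: load  L0 | P0:O(34), P1:S(34) | bus: BusRd
[19] P1: load  L2 | P0:S(43), P1:O(43) | bus: none
[20] P0: store L2 := 4 | P0:M(4), P1:I | bus: BusUpgr,Flush
[21] P1: load  L0 | P0:O(34), P1:S(34) | bus: none
[22] P0: store L1 := 30 | P0:M(30), P1:I | bus: BusRdX,Flush
[23] P0: store L1 := 63 | P0:M(63), P1:I | bus: none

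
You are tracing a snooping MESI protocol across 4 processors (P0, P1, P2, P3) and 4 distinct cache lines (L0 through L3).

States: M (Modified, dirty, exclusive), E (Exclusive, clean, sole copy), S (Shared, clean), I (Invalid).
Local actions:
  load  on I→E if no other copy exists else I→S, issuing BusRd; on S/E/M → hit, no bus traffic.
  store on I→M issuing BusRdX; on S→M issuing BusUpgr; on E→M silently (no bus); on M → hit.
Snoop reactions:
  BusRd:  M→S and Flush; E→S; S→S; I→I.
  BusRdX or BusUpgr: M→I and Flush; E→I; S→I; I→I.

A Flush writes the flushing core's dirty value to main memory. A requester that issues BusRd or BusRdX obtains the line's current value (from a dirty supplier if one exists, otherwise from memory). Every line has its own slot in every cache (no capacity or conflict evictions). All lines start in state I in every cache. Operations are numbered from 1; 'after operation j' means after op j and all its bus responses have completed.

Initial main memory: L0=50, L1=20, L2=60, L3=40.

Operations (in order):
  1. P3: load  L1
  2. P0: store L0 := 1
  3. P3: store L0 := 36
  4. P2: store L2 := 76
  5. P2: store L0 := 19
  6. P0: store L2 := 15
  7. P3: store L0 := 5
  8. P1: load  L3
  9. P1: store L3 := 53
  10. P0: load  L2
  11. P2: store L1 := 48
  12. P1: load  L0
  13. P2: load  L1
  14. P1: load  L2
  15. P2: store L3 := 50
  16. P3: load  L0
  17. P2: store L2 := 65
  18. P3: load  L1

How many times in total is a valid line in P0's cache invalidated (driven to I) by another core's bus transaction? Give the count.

invalidations = 2

  op1 P3: load  L1 → I/I/I/E on L1; bus BusRd; mem=20
  op2 P0: store L0 := 1 → M/I/I/I on L0; bus BusRdX; mem=50
  op3 P3: store L0 := 36 → I/I/I/M on L0; bus BusRdX Flush; mem=1
  op4 P2: store L2 := 76 → I/I/M/I on L2; bus BusRdX; mem=60
  op5 P2: store L0 := 19 → I/I/M/I on L0; bus BusRdX Flush; mem=36
  op6 P0: store L2 := 15 → M/I/I/I on L2; bus BusRdX Flush; mem=76
  op7 P3: store L0 := 5 → I/I/I/M on L0; bus BusRdX Flush; mem=19
  op8 P1: load  L3 → I/E/I/I on L3; bus BusRd; mem=40
  op9 P1: store L3 := 53 → I/M/I/I on L3; bus (none); mem=40
  op10 P0: load  L2 → M/I/I/I on L2; bus (none); mem=76
  op11 P2: store L1 := 48 → I/I/M/I on L1; bus BusRdX; mem=20
  op12 P1: load  L0 → I/S/I/S on L0; bus BusRd Flush; mem=5
  op13 P2: load  L1 → I/I/M/I on L1; bus (none); mem=20
  op14 P1: load  L2 → S/S/I/I on L2; bus BusRd Flush; mem=15
  op15 P2: store L3 := 50 → I/I/M/I on L3; bus BusRdX Flush; mem=53
  op16 P3: load  L0 → I/S/I/S on L0; bus (none); mem=5
  op17 P2: store L2 := 65 → I/I/M/I on L2; bus BusRdX; mem=15
  op18 P3: load  L1 → I/I/S/S on L1; bus BusRd Flush; mem=48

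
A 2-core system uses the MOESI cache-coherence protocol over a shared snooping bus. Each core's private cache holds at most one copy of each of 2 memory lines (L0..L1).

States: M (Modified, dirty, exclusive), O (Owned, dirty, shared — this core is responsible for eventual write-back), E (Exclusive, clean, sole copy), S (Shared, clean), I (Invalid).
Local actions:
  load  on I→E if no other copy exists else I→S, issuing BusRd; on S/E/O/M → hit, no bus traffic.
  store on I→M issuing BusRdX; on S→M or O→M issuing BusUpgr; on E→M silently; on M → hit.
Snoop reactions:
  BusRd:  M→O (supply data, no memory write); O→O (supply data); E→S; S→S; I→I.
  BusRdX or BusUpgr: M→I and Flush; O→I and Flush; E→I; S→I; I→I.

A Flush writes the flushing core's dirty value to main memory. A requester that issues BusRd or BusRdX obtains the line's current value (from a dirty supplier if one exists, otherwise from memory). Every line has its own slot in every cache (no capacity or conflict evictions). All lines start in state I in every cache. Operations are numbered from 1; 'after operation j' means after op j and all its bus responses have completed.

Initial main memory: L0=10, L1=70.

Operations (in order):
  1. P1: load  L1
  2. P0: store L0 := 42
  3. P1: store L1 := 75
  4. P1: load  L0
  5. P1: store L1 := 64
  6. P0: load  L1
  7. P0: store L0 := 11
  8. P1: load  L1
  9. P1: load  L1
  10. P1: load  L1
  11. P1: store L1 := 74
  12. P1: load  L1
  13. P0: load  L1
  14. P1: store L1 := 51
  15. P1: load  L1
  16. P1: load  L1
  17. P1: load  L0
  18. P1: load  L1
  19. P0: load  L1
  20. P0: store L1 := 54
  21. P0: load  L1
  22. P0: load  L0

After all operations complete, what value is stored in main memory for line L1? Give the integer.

1. P1: load  L1  bus=[BusRd]  L1: P0=I P1=E  mem[L1]=70
2. P0: store L0 := 42  bus=[BusRdX]  L0: P0=M P1=I  mem[L0]=10
3. P1: store L1 := 75  bus=[-]  L1: P0=I P1=M  mem[L1]=70
4. P1: load  L0  bus=[BusRd]  L0: P0=O P1=S  mem[L0]=10
5. P1: store L1 := 64  bus=[-]  L1: P0=I P1=M  mem[L1]=70
6. P0: load  L1  bus=[BusRd]  L1: P0=S P1=O  mem[L1]=70
7. P0: store L0 := 11  bus=[BusUpgr]  L0: P0=M P1=I  mem[L0]=10
8. P1: load  L1  bus=[-]  L1: P0=S P1=O  mem[L1]=70
9. P1: load  L1  bus=[-]  L1: P0=S P1=O  mem[L1]=70
10. P1: load  L1  bus=[-]  L1: P0=S P1=O  mem[L1]=70
11. P1: store L1 := 74  bus=[BusUpgr]  L1: P0=I P1=M  mem[L1]=70
12. P1: load  L1  bus=[-]  L1: P0=I P1=M  mem[L1]=70
13. P0: load  L1  bus=[BusRd]  L1: P0=S P1=O  mem[L1]=70
14. P1: store L1 := 51  bus=[BusUpgr]  L1: P0=I P1=M  mem[L1]=70
15. P1: load  L1  bus=[-]  L1: P0=I P1=M  mem[L1]=70
16. P1: load  L1  bus=[-]  L1: P0=I P1=M  mem[L1]=70
17. P1: load  L0  bus=[BusRd]  L0: P0=O P1=S  mem[L0]=10
18. P1: load  L1  bus=[-]  L1: P0=I P1=M  mem[L1]=70
19. P0: load  L1  bus=[BusRd]  L1: P0=S P1=O  mem[L1]=70
20. P0: store L1 := 54  bus=[BusUpgr,Flush]  L1: P0=M P1=I  mem[L1]=51
21. P0: load  L1  bus=[-]  L1: P0=M P1=I  mem[L1]=51
22. P0: load  L0  bus=[-]  L0: P0=O P1=S  mem[L0]=10

memory[L1] = 51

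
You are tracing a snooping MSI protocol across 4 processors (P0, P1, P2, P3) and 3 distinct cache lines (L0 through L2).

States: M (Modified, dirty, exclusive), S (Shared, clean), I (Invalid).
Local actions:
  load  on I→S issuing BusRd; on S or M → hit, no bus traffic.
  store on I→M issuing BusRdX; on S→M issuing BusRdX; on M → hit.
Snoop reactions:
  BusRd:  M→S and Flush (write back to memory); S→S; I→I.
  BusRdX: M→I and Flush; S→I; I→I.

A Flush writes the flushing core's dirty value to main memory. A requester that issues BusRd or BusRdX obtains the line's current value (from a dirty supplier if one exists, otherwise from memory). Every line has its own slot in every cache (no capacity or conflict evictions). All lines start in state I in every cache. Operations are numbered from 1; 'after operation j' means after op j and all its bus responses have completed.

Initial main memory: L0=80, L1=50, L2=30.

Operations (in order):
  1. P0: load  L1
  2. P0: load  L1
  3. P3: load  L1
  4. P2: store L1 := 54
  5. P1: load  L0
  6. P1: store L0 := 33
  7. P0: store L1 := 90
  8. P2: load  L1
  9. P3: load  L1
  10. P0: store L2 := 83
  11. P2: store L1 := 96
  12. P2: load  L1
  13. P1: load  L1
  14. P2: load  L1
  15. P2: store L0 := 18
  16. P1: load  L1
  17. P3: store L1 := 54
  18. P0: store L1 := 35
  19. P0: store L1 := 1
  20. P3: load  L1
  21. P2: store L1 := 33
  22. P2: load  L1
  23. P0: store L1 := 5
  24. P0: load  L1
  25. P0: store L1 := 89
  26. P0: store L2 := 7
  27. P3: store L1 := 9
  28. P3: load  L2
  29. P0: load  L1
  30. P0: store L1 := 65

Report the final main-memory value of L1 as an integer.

  op1 P0: load  L1 → S/I/I/I on L1; bus BusRd; mem=50
  op2 P0: load  L1 → S/I/I/I on L1; bus (none); mem=50
  op3 P3: load  L1 → S/I/I/S on L1; bus BusRd; mem=50
  op4 P2: store L1 := 54 → I/I/M/I on L1; bus BusRdX; mem=50
  op5 P1: load  L0 → I/S/I/I on L0; bus BusRd; mem=80
  op6 P1: store L0 := 33 → I/M/I/I on L0; bus BusRdX; mem=80
  op7 P0: store L1 := 90 → M/I/I/I on L1; bus BusRdX Flush; mem=54
  op8 P2: load  L1 → S/I/S/I on L1; bus BusRd Flush; mem=90
  op9 P3: load  L1 → S/I/S/S on L1; bus BusRd; mem=90
  op10 P0: store L2 := 83 → M/I/I/I on L2; bus BusRdX; mem=30
  op11 P2: store L1 := 96 → I/I/M/I on L1; bus BusRdX; mem=90
  op12 P2: load  L1 → I/I/M/I on L1; bus (none); mem=90
  op13 P1: load  L1 → I/S/S/I on L1; bus BusRd Flush; mem=96
  op14 P2: load  L1 → I/S/S/I on L1; bus (none); mem=96
  op15 P2: store L0 := 18 → I/I/M/I on L0; bus BusRdX Flush; mem=33
  op16 P1: load  L1 → I/S/S/I on L1; bus (none); mem=96
  op17 P3: store L1 := 54 → I/I/I/M on L1; bus BusRdX; mem=96
  op18 P0: store L1 := 35 → M/I/I/I on L1; bus BusRdX Flush; mem=54
  op19 P0: store L1 := 1 → M/I/I/I on L1; bus (none); mem=54
  op20 P3: load  L1 → S/I/I/S on L1; bus BusRd Flush; mem=1
  op21 P2: store L1 := 33 → I/I/M/I on L1; bus BusRdX; mem=1
  op22 P2: load  L1 → I/I/M/I on L1; bus (none); mem=1
  op23 P0: store L1 := 5 → M/I/I/I on L1; bus BusRdX Flush; mem=33
  op24 P0: load  L1 → M/I/I/I on L1; bus (none); mem=33
  op25 P0: store L1 := 89 → M/I/I/I on L1; bus (none); mem=33
  op26 P0: store L2 := 7 → M/I/I/I on L2; bus (none); mem=30
  op27 P3: store L1 := 9 → I/I/I/M on L1; bus BusRdX Flush; mem=89
  op28 P3: load  L2 → S/I/I/S on L2; bus BusRd Flush; mem=7
  op29 P0: load  L1 → S/I/I/S on L1; bus BusRd Flush; mem=9
  op30 P0: store L1 := 65 → M/I/I/I on L1; bus BusRdX; mem=9

memory[L1] = 9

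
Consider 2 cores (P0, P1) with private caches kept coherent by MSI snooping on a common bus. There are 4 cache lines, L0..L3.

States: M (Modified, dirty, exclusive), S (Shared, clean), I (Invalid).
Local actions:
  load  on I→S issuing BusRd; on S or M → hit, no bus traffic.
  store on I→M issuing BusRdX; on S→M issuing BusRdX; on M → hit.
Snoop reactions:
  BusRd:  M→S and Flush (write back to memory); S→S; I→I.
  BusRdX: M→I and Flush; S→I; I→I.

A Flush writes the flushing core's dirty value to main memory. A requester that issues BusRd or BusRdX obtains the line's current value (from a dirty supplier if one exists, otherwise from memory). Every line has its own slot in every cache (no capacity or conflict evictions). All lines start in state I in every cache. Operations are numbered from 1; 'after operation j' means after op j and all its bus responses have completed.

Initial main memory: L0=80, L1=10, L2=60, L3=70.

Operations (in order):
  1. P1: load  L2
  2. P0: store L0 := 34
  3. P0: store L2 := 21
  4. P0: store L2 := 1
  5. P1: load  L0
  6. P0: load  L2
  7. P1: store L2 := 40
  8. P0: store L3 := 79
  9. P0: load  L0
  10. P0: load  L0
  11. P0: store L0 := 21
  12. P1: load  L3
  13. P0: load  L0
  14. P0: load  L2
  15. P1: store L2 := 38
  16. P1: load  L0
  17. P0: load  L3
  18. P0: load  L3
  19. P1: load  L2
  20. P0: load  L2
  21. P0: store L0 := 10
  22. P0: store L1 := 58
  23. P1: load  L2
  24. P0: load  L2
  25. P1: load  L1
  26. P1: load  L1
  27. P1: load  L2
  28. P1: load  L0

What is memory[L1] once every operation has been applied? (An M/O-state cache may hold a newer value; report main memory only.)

memory[L1] = 58

step 1: P1: load  L2  ⟶  IS  (L2)  txn=BusRd  M[L2]=60
step 2: P0: store L0 := 34  ⟶  MI  (L0)  txn=BusRdX  M[L0]=80
step 3: P0: store L2 := 21  ⟶  MI  (L2)  txn=BusRdX  M[L2]=60
step 4: P0: store L2 := 1  ⟶  MI  (L2)  txn=∅  M[L2]=60
step 5: P1: load  L0  ⟶  SS  (L0)  txn=BusRd+Flush  M[L0]=34
step 6: P0: load  L2  ⟶  MI  (L2)  txn=∅  M[L2]=60
step 7: P1: store L2 := 40  ⟶  IM  (L2)  txn=BusRdX+Flush  M[L2]=1
step 8: P0: store L3 := 79  ⟶  MI  (L3)  txn=BusRdX  M[L3]=70
step 9: P0: load  L0  ⟶  SS  (L0)  txn=∅  M[L0]=34
step 10: P0: load  L0  ⟶  SS  (L0)  txn=∅  M[L0]=34
step 11: P0: store L0 := 21  ⟶  MI  (L0)  txn=BusRdX  M[L0]=34
step 12: P1: load  L3  ⟶  SS  (L3)  txn=BusRd+Flush  M[L3]=79
step 13: P0: load  L0  ⟶  MI  (L0)  txn=∅  M[L0]=34
step 14: P0: load  L2  ⟶  SS  (L2)  txn=BusRd+Flush  M[L2]=40
step 15: P1: store L2 := 38  ⟶  IM  (L2)  txn=BusRdX  M[L2]=40
step 16: P1: load  L0  ⟶  SS  (L0)  txn=BusRd+Flush  M[L0]=21
step 17: P0: load  L3  ⟶  SS  (L3)  txn=∅  M[L3]=79
step 18: P0: load  L3  ⟶  SS  (L3)  txn=∅  M[L3]=79
step 19: P1: load  L2  ⟶  IM  (L2)  txn=∅  M[L2]=40
step 20: P0: load  L2  ⟶  SS  (L2)  txn=BusRd+Flush  M[L2]=38
step 21: P0: store L0 := 10  ⟶  MI  (L0)  txn=BusRdX  M[L0]=21
step 22: P0: store L1 := 58  ⟶  MI  (L1)  txn=BusRdX  M[L1]=10
step 23: P1: load  L2  ⟶  SS  (L2)  txn=∅  M[L2]=38
step 24: P0: load  L2  ⟶  SS  (L2)  txn=∅  M[L2]=38
step 25: P1: load  L1  ⟶  SS  (L1)  txn=BusRd+Flush  M[L1]=58
step 26: P1: load  L1  ⟶  SS  (L1)  txn=∅  M[L1]=58
step 27: P1: load  L2  ⟶  SS  (L2)  txn=∅  M[L2]=38
step 28: P1: load  L0  ⟶  SS  (L0)  txn=BusRd+Flush  M[L0]=10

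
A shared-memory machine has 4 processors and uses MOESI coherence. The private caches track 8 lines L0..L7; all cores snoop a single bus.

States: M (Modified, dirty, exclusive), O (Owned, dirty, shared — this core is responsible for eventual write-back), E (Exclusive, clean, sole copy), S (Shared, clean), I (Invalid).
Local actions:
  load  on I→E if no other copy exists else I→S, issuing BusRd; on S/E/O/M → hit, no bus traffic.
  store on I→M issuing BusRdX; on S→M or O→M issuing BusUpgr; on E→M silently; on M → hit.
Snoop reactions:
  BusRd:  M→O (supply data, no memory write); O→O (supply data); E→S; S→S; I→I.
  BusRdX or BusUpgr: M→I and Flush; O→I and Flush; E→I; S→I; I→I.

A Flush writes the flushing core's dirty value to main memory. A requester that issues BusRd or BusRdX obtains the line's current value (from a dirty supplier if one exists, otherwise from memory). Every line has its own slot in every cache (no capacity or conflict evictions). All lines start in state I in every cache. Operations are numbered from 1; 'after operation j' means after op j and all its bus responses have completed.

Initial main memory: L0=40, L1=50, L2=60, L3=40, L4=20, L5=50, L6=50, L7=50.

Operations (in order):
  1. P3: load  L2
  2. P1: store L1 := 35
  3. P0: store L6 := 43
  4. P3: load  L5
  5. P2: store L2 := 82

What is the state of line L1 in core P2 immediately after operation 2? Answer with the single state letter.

[1] P3: load  L2 | P0:I, P1:I, P2:I, P3:E(60) | bus: BusRd
[2] P1: store L1 := 35 | P0:I, P1:M(35), P2:I, P3:I | bus: BusRdX
[3] P0: store L6 := 43 | P0:M(43), P1:I, P2:I, P3:I | bus: BusRdX
[4] P3: load  L5 | P0:I, P1:I, P2:I, P3:E(50) | bus: BusRd
[5] P2: store L2 := 82 | P0:I, P1:I, P2:M(82), P3:I | bus: BusRdX

state = I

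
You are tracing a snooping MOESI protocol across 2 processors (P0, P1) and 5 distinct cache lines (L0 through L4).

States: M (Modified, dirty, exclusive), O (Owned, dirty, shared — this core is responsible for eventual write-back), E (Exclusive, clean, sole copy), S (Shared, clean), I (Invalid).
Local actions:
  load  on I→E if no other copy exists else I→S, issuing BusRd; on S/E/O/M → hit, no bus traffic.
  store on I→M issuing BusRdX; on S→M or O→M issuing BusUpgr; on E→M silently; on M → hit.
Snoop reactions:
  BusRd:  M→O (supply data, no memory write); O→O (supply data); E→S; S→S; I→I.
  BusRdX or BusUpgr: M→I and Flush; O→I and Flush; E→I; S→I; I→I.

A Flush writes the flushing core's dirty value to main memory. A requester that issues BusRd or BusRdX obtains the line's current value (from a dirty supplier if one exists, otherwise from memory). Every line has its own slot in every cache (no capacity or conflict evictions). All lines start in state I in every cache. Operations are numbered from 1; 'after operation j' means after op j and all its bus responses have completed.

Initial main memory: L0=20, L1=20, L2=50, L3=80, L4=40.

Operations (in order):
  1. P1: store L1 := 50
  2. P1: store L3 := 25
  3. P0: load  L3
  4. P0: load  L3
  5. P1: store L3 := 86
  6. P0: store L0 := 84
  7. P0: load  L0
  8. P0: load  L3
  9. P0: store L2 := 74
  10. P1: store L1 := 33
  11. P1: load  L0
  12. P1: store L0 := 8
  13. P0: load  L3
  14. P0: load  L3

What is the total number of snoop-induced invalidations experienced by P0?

step 1: P1: store L1 := 50  ⟶  IM  (L1)  txn=BusRdX  M[L1]=20
step 2: P1: store L3 := 25  ⟶  IM  (L3)  txn=BusRdX  M[L3]=80
step 3: P0: load  L3  ⟶  SO  (L3)  txn=BusRd  M[L3]=80
step 4: P0: load  L3  ⟶  SO  (L3)  txn=∅  M[L3]=80
step 5: P1: store L3 := 86  ⟶  IM  (L3)  txn=BusUpgr  M[L3]=80
step 6: P0: store L0 := 84  ⟶  MI  (L0)  txn=BusRdX  M[L0]=20
step 7: P0: load  L0  ⟶  MI  (L0)  txn=∅  M[L0]=20
step 8: P0: load  L3  ⟶  SO  (L3)  txn=BusRd  M[L3]=80
step 9: P0: store L2 := 74  ⟶  MI  (L2)  txn=BusRdX  M[L2]=50
step 10: P1: store L1 := 33  ⟶  IM  (L1)  txn=∅  M[L1]=20
step 11: P1: load  L0  ⟶  OS  (L0)  txn=BusRd  M[L0]=20
step 12: P1: store L0 := 8  ⟶  IM  (L0)  txn=BusUpgr+Flush  M[L0]=84
step 13: P0: load  L3  ⟶  SO  (L3)  txn=∅  M[L3]=80
step 14: P0: load  L3  ⟶  SO  (L3)  txn=∅  M[L3]=80

invalidations = 2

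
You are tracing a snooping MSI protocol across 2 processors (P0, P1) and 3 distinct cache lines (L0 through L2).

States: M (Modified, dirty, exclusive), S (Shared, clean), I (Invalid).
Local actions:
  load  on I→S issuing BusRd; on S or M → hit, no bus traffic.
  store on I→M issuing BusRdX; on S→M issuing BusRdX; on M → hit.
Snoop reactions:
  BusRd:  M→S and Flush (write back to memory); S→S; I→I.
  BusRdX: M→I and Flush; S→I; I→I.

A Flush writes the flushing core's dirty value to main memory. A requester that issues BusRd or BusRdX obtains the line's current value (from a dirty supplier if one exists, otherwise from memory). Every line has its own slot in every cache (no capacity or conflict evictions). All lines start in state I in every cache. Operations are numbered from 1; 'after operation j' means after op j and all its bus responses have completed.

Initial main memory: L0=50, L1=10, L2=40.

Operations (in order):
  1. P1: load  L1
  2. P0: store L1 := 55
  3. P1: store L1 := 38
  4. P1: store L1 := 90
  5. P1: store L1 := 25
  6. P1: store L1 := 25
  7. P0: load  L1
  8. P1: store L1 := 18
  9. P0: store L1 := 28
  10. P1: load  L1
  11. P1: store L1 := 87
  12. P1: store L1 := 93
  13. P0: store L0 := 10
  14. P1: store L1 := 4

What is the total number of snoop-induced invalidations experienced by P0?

invalidations = 3

  op1 P1: load  L1 → I/S on L1; bus BusRd; mem=10
  op2 P0: store L1 := 55 → M/I on L1; bus BusRdX; mem=10
  op3 P1: store L1 := 38 → I/M on L1; bus BusRdX Flush; mem=55
  op4 P1: store L1 := 90 → I/M on L1; bus (none); mem=55
  op5 P1: store L1 := 25 → I/M on L1; bus (none); mem=55
  op6 P1: store L1 := 25 → I/M on L1; bus (none); mem=55
  op7 P0: load  L1 → S/S on L1; bus BusRd Flush; mem=25
  op8 P1: store L1 := 18 → I/M on L1; bus BusRdX; mem=25
  op9 P0: store L1 := 28 → M/I on L1; bus BusRdX Flush; mem=18
  op10 P1: load  L1 → S/S on L1; bus BusRd Flush; mem=28
  op11 P1: store L1 := 87 → I/M on L1; bus BusRdX; mem=28
  op12 P1: store L1 := 93 → I/M on L1; bus (none); mem=28
  op13 P0: store L0 := 10 → M/I on L0; bus BusRdX; mem=50
  op14 P1: store L1 := 4 → I/M on L1; bus (none); mem=28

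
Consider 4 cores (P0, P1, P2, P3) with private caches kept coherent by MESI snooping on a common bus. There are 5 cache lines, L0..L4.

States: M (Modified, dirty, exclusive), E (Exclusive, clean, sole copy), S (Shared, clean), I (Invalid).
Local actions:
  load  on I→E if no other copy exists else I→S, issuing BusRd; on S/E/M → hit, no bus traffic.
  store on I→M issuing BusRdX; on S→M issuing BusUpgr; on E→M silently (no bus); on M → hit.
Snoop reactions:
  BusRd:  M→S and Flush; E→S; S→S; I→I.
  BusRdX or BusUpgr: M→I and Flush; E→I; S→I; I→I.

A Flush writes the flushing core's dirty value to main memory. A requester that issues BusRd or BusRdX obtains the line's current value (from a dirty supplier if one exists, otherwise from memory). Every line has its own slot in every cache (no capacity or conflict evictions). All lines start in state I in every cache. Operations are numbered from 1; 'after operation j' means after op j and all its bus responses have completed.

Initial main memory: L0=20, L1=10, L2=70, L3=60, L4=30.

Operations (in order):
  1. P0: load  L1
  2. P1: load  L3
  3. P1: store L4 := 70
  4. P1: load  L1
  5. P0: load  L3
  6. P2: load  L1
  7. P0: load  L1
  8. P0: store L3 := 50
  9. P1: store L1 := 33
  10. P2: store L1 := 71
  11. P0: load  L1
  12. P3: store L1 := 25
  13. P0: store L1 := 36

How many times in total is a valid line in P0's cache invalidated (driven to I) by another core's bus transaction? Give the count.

1. P0: load  L1  bus=[BusRd]  L1: P0=E P1=I P2=I P3=I  mem[L1]=10
2. P1: load  L3  bus=[BusRd]  L3: P0=I P1=E P2=I P3=I  mem[L3]=60
3. P1: store L4 := 70  bus=[BusRdX]  L4: P0=I P1=M P2=I P3=I  mem[L4]=30
4. P1: load  L1  bus=[BusRd]  L1: P0=S P1=S P2=I P3=I  mem[L1]=10
5. P0: load  L3  bus=[BusRd]  L3: P0=S P1=S P2=I P3=I  mem[L3]=60
6. P2: load  L1  bus=[BusRd]  L1: P0=S P1=S P2=S P3=I  mem[L1]=10
7. P0: load  L1  bus=[-]  L1: P0=S P1=S P2=S P3=I  mem[L1]=10
8. P0: store L3 := 50  bus=[BusUpgr]  L3: P0=M P1=I P2=I P3=I  mem[L3]=60
9. P1: store L1 := 33  bus=[BusUpgr]  L1: P0=I P1=M P2=I P3=I  mem[L1]=10
10. P2: store L1 := 71  bus=[BusRdX,Flush]  L1: P0=I P1=I P2=M P3=I  mem[L1]=33
11. P0: load  L1  bus=[BusRd,Flush]  L1: P0=S P1=I P2=S P3=I  mem[L1]=71
12. P3: store L1 := 25  bus=[BusRdX]  L1: P0=I P1=I P2=I P3=M  mem[L1]=71
13. P0: store L1 := 36  bus=[BusRdX,Flush]  L1: P0=M P1=I P2=I P3=I  mem[L1]=25

invalidations = 2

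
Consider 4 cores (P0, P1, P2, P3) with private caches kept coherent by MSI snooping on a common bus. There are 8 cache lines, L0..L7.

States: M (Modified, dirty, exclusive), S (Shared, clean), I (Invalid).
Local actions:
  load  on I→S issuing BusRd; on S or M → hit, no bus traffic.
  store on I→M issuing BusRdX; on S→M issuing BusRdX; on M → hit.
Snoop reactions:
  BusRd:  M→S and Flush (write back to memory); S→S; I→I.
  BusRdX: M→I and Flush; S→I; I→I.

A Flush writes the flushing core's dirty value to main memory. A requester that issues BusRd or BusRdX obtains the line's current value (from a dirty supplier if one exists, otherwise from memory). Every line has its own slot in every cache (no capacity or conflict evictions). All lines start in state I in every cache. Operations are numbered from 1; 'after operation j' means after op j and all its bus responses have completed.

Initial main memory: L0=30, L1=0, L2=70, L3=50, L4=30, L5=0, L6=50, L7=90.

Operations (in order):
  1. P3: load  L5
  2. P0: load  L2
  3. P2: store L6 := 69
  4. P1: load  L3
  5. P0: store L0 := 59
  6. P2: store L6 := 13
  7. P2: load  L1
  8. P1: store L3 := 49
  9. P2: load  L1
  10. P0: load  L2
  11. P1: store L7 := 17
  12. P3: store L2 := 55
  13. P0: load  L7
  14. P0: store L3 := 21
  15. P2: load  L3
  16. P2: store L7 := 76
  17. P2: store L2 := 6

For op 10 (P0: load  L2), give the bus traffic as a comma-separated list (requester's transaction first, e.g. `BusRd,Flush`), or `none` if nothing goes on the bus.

[1] P3: load  L5 | P0:I, P1:I, P2:I, P3:S(0) | bus: BusRd
[2] P0: load  L2 | P0:S(70), P1:I, P2:I, P3:I | bus: BusRd
[3] P2: store L6 := 69 | P0:I, P1:I, P2:M(69), P3:I | bus: BusRdX
[4] P1: load  L3 | P0:I, P1:S(50), P2:I, P3:I | bus: BusRd
[5] P0: store L0 := 59 | P0:M(59), P1:I, P2:I, P3:I | bus: BusRdX
[6] P2: store L6 := 13 | P0:I, P1:I, P2:M(13), P3:I | bus: none
[7] P2: load  L1 | P0:I, P1:I, P2:S(0), P3:I | bus: BusRd
[8] P1: store L3 := 49 | P0:I, P1:M(49), P2:I, P3:I | bus: BusRdX
[9] P2: load  L1 | P0:I, P1:I, P2:S(0), P3:I | bus: none
[10] P0: load  L2 | P0:S(70), P1:I, P2:I, P3:I | bus: none
[11] P1: store L7 := 17 | P0:I, P1:M(17), P2:I, P3:I | bus: BusRdX
[12] P3: store L2 := 55 | P0:I, P1:I, P2:I, P3:M(55) | bus: BusRdX
[13] P0: load  L7 | P0:S(17), P1:S(17), P2:I, P3:I | bus: BusRd,Flush
[14] P0: store L3 := 21 | P0:M(21), P1:I, P2:I, P3:I | bus: BusRdX,Flush
[15] P2: load  L3 | P0:S(21), P1:I, P2:S(21), P3:I | bus: BusRd,Flush
[16] P2: store L7 := 76 | P0:I, P1:I, P2:M(76), P3:I | bus: BusRdX
[17] P2: store L2 := 6 | P0:I, P1:I, P2:M(6), P3:I | bus: BusRdX,Flush

bus = none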